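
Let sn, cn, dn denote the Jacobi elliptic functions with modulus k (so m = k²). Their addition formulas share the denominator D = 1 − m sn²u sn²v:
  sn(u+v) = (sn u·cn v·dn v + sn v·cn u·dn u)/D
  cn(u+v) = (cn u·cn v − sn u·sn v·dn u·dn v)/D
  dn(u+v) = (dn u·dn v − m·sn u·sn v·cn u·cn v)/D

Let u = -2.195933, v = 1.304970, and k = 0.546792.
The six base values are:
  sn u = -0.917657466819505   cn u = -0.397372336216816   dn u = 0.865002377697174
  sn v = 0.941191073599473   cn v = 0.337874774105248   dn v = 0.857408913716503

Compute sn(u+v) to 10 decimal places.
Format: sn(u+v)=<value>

sn(u+v)=-0.7585303983

m = k² = 0.298981491264
D = 1 − m·sn²u·sn²v = 0.7769711174496083
sn(u+v) = (sn u·cn v·dn v + sn v·cn u·dn u)/D = -0.5893562112116242/0.7769711174496083 = -0.7585303983321463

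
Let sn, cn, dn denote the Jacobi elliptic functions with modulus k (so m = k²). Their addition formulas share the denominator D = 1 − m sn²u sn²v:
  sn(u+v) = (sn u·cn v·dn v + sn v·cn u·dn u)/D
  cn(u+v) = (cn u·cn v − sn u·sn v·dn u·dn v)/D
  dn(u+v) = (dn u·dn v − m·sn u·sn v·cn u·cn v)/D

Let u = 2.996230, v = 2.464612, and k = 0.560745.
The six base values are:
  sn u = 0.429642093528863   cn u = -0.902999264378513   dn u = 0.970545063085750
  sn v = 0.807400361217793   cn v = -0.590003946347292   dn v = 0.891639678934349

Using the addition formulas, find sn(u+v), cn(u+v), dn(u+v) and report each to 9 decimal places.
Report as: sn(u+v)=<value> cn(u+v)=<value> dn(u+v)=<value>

sn(u+v)=-0.970344487 cn(u+v)=0.241726241 dn(u+v)=0.839010116

m = k² = 0.314434955025
D = 1 − m·sn²u·sn²v = 0.9621625076148922
sn(u+v) = (sn u·cn v·dn v + sn v·cn u·dn u)/D = -0.9336290853245068/0.9621625076148922 = -0.9703444874804808
cn(u+v) = (cn u·cn v − sn u·sn v·dn u·dn v)/D = 0.2325799262531107/0.9621625076148922 = 0.2417262410584401
dn(u+v) = (dn u·dn v − m·sn u·sn v·cn u·cn v)/D = 0.8072640771681699/0.9621625076148922 = 0.839010116045053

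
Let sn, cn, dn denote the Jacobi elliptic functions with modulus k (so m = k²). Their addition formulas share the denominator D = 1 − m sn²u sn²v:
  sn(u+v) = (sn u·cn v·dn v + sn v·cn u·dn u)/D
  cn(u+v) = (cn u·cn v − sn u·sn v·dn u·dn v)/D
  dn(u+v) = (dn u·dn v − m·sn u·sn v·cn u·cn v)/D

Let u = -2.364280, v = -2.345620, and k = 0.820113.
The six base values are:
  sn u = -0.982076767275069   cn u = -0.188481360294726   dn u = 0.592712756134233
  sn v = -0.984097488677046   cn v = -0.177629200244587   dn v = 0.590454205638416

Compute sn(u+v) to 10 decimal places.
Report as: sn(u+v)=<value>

m = k² = 0.672585332769
D = 1 − m·sn²u·sn²v = 0.3717760144243632
sn(u+v) = (sn u·cn v·dn v + sn v·cn u·dn u)/D = 0.2129408380900094/0.3717760144243632 = 0.572766477201911

sn(u+v)=0.5727664772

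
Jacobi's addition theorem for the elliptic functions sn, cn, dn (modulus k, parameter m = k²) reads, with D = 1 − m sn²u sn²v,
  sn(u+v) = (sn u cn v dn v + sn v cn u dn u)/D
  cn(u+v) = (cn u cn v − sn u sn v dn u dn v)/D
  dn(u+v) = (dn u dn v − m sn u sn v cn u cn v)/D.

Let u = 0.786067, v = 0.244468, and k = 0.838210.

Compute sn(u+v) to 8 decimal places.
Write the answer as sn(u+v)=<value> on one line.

sn(u+v)=0.80042283

sn u = 0.6716250421403326, cn u = 0.7408912219550158, dn u = 0.8264822175325732
sn v = 0.2404028188767434, cn v = 0.9706732120936045, dn v = 0.9794868590596541
m = k² = 0.7025960041
D = 1 − m·sn²u·sn²v = 0.9816836662407607
sn(u+v) = (sn u·cn v·dn v + sn v·cn u·dn u)/D = 0.7857620173438311/0.9816836662407607 = 0.8004228290288378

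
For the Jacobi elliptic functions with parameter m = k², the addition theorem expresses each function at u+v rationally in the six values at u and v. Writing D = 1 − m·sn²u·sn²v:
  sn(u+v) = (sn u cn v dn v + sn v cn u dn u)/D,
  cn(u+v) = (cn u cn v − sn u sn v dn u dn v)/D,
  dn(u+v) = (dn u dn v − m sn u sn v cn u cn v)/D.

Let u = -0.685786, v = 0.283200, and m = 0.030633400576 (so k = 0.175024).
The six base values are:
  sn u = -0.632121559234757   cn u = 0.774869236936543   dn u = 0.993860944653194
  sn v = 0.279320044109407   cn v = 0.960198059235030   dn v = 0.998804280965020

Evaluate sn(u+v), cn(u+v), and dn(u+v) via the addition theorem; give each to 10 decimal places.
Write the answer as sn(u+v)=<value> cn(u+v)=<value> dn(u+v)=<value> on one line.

sn(u+v)=-0.3915022270 cn(u+v)=0.9201771602 dn(u+v)=0.9976495860

m = k² = 0.030633400576
D = 1 − m·sn²u·sn²v = 0.9990450060522344
sn(u+v) = (sn u·cn v·dn v + sn v·cn u·dn u)/D = -0.3911283447576038/0.9990450060522344 = -0.3915022270149398
cn(u+v) = (cn u·cn v − sn u·sn v·dn u·dn v)/D = 0.9192983966292371/0.9990450060522344 = 0.9201771602481462
dn(u+v) = (dn u·dn v − m·sn u·sn v·cn u·cn v)/D = 0.9966968366359965/0.9990450060522344 = 0.997649585952572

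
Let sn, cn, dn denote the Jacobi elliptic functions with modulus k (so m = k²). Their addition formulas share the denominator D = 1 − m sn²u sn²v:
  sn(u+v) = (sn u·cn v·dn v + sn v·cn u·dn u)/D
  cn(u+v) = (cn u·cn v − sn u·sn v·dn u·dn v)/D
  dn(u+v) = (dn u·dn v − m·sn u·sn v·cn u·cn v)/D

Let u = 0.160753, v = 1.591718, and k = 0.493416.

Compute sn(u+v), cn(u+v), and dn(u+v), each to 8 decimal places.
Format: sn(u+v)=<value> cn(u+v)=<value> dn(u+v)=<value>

sn(u+v)=0.99813321 cn(u+v)=-0.06107444 dn(u+v)=0.87031533

sn u = 0.1598960640452587, cn u = 0.9871338555144558, dn u = 0.9968829095594504
sn v = 0.9969009945471703, cn v = 0.0786664291223563, dn v = 0.8706591046449614
m = k² = 0.243459349056
D = 1 − m·sn²u·sn²v = 0.9938140548926335
sn(u+v) = (sn u·cn v·dn v + sn v·cn u·dn u)/D = 0.9919588164987991/0.9938140548926335 = 0.9981332137690136
cn(u+v) = (cn u·cn v − sn u·sn v·dn u·dn v)/D = -0.06069663971292043/0.9938140548926335 = -0.06107444286393976
dn(u+v) = (dn u·dn v − m·sn u·sn v·cn u·cn v)/D = 0.8649316082861246/0.9938140548926335 = 0.8703153311507225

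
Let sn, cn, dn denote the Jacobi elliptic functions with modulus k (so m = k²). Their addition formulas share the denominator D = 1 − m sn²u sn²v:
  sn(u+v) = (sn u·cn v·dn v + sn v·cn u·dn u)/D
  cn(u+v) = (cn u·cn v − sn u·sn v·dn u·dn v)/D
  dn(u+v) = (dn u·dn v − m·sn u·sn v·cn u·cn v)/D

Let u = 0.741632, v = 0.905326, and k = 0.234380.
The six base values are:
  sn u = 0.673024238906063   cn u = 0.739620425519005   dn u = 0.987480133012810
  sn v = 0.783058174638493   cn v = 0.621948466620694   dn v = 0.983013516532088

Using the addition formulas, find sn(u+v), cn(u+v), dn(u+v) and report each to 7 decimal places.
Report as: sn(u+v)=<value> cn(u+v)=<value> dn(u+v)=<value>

sn(u+v)=0.9986276 cn(u+v)=-0.0523722 dn(u+v)=0.9722226

m = k² = 0.0549339844
D = 1 − m·sn²u·sn²v = 0.9847422474801576
sn(u+v) = (sn u·cn v·dn v + sn v·cn u·dn u)/D = 0.9833908238332091/0.9847422474801576 = 0.9986276371807885
cn(u+v) = (cn u·cn v − sn u·sn v·dn u·dn v)/D = -0.05157307022966785/0.9847422474801576 = -0.05237215155705711
dn(u+v) = (dn u·dn v − m·sn u·sn v·cn u·cn v)/D = 0.9573886210271264/0.9847422474801576 = 0.9722225521216076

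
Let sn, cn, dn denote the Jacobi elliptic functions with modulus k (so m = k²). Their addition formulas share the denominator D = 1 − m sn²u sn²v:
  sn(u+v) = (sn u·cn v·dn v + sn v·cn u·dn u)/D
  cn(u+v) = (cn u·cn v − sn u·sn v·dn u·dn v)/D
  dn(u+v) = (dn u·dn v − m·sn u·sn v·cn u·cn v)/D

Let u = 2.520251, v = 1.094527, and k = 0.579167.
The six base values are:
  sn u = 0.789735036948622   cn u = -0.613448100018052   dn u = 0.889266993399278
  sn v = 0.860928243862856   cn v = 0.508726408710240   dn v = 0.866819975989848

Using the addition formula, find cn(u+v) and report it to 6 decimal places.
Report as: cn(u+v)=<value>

m = k² = 0.335434413889
D = 1 − m·sn²u·sn²v = 0.8449383715858932
cn(u+v) = (cn u·cn v − sn u·sn v·dn u·dn v)/D = -0.8361715604074063/0.8449383715858932 = -0.9896243187985034

cn(u+v)=-0.989624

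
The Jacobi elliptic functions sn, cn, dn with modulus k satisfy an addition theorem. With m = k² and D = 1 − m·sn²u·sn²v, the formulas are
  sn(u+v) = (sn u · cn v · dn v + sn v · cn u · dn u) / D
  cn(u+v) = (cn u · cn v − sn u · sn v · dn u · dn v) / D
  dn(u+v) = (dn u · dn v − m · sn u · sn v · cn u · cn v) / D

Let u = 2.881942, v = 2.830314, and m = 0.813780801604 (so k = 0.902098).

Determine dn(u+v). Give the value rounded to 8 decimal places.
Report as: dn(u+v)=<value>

sn u = 0.9643749602634271, cn u = -0.2645391011115624, dn u = 0.4931210202423357
sn v = 0.9707320702200589, cn v = -0.2401650429314781, dn v = 0.4828638140762471
m = k² = 0.813780801604
D = 1 − m·sn²u·sn²v = 0.2868218214650058
dn(u+v) = (dn u·dn v − m·sn u·sn v·cn u·cn v)/D = 0.1897095110264884/0.2868218214650058 = 0.6614193789632365

dn(u+v)=0.66141938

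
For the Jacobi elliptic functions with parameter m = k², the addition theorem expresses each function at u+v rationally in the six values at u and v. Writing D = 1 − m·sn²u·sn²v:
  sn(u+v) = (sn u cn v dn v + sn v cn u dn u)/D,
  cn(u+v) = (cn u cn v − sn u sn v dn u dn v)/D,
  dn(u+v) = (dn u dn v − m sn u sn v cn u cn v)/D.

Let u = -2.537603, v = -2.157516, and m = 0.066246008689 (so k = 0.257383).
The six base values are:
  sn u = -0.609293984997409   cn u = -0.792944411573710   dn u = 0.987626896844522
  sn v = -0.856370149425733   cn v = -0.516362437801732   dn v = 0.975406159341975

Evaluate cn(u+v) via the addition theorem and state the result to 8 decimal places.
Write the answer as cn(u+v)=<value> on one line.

cn(u+v)=-0.09491649

m = k² = 0.066246008689
D = 1 − m·sn²u·sn²v = 0.9819641531023726
cn(u+v) = (cn u·cn v − sn u·sn v·dn u·dn v)/D = -0.09320459509830662/0.9819641531023726 = -0.09491649446045489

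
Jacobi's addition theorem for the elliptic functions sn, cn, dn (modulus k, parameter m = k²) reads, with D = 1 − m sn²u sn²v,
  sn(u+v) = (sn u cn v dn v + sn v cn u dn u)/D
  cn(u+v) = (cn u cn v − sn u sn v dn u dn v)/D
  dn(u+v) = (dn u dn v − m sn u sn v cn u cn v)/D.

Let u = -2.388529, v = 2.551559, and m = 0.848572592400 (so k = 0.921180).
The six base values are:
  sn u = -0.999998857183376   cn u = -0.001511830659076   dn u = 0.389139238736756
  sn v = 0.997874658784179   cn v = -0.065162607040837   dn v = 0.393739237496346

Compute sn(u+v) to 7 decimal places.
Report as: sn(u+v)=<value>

sn(u+v)=0.1617079

m = k² = 0.8485725924
D = 1 − m·sn²u·sn²v = 0.1550325184332841
sn(u+v) = (sn u·cn v·dn v + sn v·cn u·dn u)/D = 0.02506998362151341/0.1550325184332841 = 0.1617079040891792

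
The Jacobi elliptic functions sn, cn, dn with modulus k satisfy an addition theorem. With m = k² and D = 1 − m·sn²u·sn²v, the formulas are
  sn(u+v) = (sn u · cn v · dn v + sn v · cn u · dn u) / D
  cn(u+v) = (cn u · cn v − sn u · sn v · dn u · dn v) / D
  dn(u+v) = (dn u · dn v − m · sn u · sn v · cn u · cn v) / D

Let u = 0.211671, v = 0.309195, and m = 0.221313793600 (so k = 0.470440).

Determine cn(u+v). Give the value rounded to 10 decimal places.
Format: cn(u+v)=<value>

cn(u+v)=0.8698289627

sn u = 0.2097550886304302, cn u = 0.9777539582091398, dn u = 0.9951194970346492
sn v = 0.3032737885698896, cn v = 0.9529034626689452, dn v = 0.9897700065481401
m = k² = 0.2213137936
D = 1 − m·sn²u·sn²v = 0.9991044223497425
cn(u+v) = (cn u·cn v − sn u·sn v·dn u·dn v)/D = 0.8690499633040334/0.9991044223497425 = 0.8698289626825586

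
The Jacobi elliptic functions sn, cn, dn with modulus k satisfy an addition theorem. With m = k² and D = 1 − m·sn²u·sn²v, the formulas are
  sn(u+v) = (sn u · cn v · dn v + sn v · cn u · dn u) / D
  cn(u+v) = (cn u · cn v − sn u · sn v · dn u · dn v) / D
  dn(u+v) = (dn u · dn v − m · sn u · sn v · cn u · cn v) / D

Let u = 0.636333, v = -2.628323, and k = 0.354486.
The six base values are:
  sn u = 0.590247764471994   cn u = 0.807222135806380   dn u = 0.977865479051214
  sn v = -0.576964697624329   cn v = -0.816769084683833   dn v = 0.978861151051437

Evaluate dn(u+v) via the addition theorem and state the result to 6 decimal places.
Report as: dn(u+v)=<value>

dn(u+v)=0.942719

m = k² = 0.125660324196
D = 1 − m·sn²u·sn²v = 0.9854264498512602
dn(u+v) = (dn u·dn v − m·sn u·sn v·cn u·cn v)/D = 0.928979913852735/0.9854264498512602 = 0.9427186716907739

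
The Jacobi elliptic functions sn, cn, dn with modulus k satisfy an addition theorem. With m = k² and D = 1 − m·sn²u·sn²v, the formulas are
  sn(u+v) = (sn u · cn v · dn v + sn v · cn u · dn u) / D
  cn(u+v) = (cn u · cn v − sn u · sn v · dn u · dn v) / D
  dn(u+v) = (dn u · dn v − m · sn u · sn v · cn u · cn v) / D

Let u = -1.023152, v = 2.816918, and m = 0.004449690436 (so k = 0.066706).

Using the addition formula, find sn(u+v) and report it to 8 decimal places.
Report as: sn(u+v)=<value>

sn u = -0.8534181313023192, cn u = 0.5212269113970013, dn u = 0.998378280165895
sn v = 0.3222947139090939, cn v = -0.946639380855379, dn v = 0.9997688699784483
m = k² = 0.004449690436
D = 1 − m·sn²u·sn²v = 0.9996633645143769
sn(u+v) = (sn u·cn v·dn v + sn v·cn u·dn u)/D = 0.9754087340061623/0.9996633645143769 = 0.9757372017729216

sn(u+v)=0.97573720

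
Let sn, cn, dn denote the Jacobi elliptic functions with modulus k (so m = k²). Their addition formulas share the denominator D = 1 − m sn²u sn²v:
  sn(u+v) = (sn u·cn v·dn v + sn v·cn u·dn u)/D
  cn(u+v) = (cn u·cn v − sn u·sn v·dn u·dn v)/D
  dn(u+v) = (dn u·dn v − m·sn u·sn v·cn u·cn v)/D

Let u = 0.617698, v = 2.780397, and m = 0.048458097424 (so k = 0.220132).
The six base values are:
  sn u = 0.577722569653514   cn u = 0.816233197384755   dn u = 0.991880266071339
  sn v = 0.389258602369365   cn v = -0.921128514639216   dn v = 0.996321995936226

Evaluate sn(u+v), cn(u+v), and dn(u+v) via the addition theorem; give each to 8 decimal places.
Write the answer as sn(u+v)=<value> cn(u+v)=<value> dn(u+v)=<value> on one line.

m = k² = 0.048458097424
D = 1 − m·sn²u·sn²v = 0.9975493490114309
sn(u+v) = (sn u·cn v·dn v + sn v·cn u·dn u)/D = -0.2150535131189566/0.9975493490114309 = -0.2155818289411688
cn(u+v) = (cn u·cn v − sn u·sn v·dn u·dn v)/D = -0.974092752364129/0.9975493490114309 = -0.9764857782018029
dn(u+v) = (dn u·dn v − m·sn u·sn v·cn u·cn v)/D = 0.9964254176650891/0.9975493490114309 = 0.9988733075236272

sn(u+v)=-0.21558183 cn(u+v)=-0.97648578 dn(u+v)=0.99887331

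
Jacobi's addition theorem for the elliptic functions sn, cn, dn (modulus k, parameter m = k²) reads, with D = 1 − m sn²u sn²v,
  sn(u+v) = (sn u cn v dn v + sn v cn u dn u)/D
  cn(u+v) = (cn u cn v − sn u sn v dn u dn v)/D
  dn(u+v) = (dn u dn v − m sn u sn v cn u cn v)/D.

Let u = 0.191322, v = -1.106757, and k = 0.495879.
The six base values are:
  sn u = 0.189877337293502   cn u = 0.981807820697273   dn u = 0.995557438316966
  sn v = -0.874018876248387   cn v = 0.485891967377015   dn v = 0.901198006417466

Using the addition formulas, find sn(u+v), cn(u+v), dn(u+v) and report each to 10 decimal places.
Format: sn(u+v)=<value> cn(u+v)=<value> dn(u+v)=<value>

sn(u+v)=-0.7764200977 cn(u+v)=0.6302157027 dn(u+v)=0.9229122251

m = k² = 0.245895982641
D = 1 − m·sn²u·sn²v = 0.9932276511083528
sn(u+v) = (sn u·cn v·dn v + sn v·cn u·dn u)/D = -0.771161909867434/0.9932276511083528 = -0.7764200976552421
cn(u+v) = (cn u·cn v − sn u·sn v·dn u·dn v)/D = 0.6259476621058883/0.9932276511083528 = 0.6302157027217144
dn(u+v) = (dn u·dn v − m·sn u·sn v·cn u·cn v)/D = 0.9166619415240625/0.9932276511083528 = 0.9229122251088662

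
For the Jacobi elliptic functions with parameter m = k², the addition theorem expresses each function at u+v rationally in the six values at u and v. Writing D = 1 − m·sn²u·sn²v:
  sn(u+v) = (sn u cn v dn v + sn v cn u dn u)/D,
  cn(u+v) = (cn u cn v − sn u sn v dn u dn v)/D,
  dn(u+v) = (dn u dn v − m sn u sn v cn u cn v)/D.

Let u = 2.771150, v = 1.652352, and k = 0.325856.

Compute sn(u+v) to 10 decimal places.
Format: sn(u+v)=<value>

sn u = 0.4417760531030862, cn u = -0.8971253640961553, dn u = 0.989584179982466
sn v = 0.9993826606582028, cn v = -0.03513257143636843, dn v = 0.9454887242125218
m = k² = 0.106182132736
D = 1 − m·sn²u·sn²v = 0.9793024278062752
sn(u+v) = (sn u·cn v·dn v + sn v·cn u·dn u)/D = -0.9019076796100333/0.9793024278062752 = -0.9209695125849805

sn(u+v)=-0.9209695126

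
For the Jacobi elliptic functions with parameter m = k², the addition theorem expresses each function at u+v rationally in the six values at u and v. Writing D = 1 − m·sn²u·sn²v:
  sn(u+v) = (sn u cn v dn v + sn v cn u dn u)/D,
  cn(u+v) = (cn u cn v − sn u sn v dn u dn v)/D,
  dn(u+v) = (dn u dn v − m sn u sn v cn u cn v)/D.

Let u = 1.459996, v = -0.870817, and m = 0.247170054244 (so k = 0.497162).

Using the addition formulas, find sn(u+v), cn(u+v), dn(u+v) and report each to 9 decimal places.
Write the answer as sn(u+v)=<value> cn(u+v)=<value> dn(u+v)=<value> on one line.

sn u = 0.981057306957801, cn u = 0.1937177339964181, dn u = 0.8729864762650406
sn v = -0.7496591967246656, cn v = 0.6618240617914471, dn v = 0.9279510603074915
m = k² = 0.247170054244
D = 1 − m·sn²u·sn²v = 0.8663058658685274
sn(u+v) = (sn u·cn v·dn v + sn v·cn u·dn u)/D = 0.4757297806909361/0.8663058658685274 = 0.5491475925930461
cn(u+v) = (cn u·cn v − sn u·sn v·dn u·dn v)/D = 0.7239938045328653/0.8663058658685274 = 0.8357253864453693
dn(u+v) = (dn u·dn v − m·sn u·sn v·cn u·cn v)/D = 0.8333946347171355/0.8663058658685274 = 0.9620096868230296

sn(u+v)=0.549147593 cn(u+v)=0.835725386 dn(u+v)=0.962009687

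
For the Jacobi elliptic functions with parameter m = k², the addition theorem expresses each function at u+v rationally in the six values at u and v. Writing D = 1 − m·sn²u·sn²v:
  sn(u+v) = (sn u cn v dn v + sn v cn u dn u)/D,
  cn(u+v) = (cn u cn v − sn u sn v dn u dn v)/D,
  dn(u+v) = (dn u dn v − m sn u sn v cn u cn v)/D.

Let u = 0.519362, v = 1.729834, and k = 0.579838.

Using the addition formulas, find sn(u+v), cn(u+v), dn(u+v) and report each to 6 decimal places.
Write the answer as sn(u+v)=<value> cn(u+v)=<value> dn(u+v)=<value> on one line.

sn u = 0.4898790627615831, cn u = 0.871790401339584, dn u = 0.9588093218809555
sn v = 0.9999885861083187, cn v = 0.004777829327812349, dn v = 0.8147365026125468
m = k² = 0.336212106244
D = 1 − m·sn²u·sn²v = 0.9193171575677997
sn(u+v) = (sn u·cn v·dn v + sn v·cn u·dn u)/D = 0.8377781613679872/0.9193171575677997 = 0.9113048249686355
cn(u+v) = (cn u·cn v − sn u·sn v·dn u·dn v)/D = -0.3785126002307103/0.9193171575677997 = -0.4117323353695756
dn(u+v) = (dn u·dn v − m·sn u·sn v·cn u·cn v)/D = 0.7804909285166846/0.9193171575677997 = 0.8489898421798174

sn(u+v)=0.911305 cn(u+v)=-0.411732 dn(u+v)=0.848990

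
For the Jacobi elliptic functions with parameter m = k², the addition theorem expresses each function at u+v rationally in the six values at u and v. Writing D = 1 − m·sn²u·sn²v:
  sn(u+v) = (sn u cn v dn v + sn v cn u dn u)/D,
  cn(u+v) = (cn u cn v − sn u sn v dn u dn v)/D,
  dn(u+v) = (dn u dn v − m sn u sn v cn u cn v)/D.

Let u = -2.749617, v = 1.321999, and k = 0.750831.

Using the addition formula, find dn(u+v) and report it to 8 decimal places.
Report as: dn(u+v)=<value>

sn u = -0.8321170268523838, cn u = -0.5546000844052849, dn u = 0.7808014325280338
sn v = 0.9201561174903489, cn v = 0.391551681703817, dn v = 0.7229677892571942
m = k² = 0.563747190561
D = 1 − m·sn²u·sn²v = 0.6694963626121648
dn(u+v) = (dn u·dn v − m·sn u·sn v·cn u·cn v)/D = 0.4707598125312244/0.6694963626121648 = 0.703155145898728

dn(u+v)=0.70315515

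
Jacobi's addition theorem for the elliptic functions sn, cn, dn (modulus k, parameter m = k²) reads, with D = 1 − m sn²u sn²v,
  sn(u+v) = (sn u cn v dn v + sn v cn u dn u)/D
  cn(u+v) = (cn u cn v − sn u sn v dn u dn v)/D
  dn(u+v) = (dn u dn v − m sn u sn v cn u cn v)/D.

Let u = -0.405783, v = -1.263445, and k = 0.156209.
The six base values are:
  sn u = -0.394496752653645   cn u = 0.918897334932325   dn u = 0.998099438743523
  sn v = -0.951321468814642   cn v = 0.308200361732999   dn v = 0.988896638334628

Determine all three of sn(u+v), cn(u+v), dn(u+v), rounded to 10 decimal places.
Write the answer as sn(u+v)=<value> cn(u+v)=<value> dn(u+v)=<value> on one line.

m = k² = 0.024401251681
D = 1 − m·sn²u·sn²v = 0.9965632054967303
sn(u+v) = (sn u·cn v·dn v + sn v·cn u·dn u)/D = -0.9927394051581653/0.9965632054967303 = -0.996163012724658
cn(u+v) = (cn u·cn v − sn u·sn v·dn u·dn v)/D = -0.08721637458717496/0.9965632054967303 = -0.08751715305774564
dn(u+v) = (dn u·dn v − m·sn u·sn v·cn u·cn v)/D = 0.9844236992936117/0.9965632054967303 = 0.9878186289277379

sn(u+v)=-0.9961630127 cn(u+v)=-0.0875171531 dn(u+v)=0.9878186289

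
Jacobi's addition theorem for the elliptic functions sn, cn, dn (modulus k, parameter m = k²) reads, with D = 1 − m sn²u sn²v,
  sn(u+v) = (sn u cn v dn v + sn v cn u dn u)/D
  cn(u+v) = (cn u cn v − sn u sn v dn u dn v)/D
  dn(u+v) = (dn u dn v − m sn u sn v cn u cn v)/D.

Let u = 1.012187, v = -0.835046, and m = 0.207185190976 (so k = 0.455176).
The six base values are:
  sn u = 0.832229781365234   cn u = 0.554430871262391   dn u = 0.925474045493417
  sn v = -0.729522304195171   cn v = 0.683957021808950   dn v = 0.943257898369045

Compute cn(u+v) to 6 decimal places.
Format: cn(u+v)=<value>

m = k² = 0.207185190976
D = 1 − m·sn²u·sn²v = 0.9236300748754762
cn(u+v) = (cn u·cn v − sn u·sn v·dn u·dn v)/D = 0.9092076830827503/0.9236300748754762 = 0.9843850994190825

cn(u+v)=0.984385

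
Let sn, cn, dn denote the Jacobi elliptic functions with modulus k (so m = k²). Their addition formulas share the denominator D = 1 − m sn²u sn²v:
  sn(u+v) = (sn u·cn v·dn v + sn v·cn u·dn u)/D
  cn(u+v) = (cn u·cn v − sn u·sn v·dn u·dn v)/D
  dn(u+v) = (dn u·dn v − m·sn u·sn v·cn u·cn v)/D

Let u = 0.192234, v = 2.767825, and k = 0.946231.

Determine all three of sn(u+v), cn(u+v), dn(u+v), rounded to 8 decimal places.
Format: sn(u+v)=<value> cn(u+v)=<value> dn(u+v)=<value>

sn u = 0.190020890532132, cn u = 0.9817800472414254, dn u = 0.9837025184641201
sn v = 0.9976384154613839, cn v = -0.06868472898468152, dn v = 0.3299557626139835
m = k² = 0.895353105361
D = 1 − m·sn²u·sn²v = 0.9678231615398161
sn(u+v) = (sn u·cn v·dn v + sn v·cn u·dn u)/D = 0.9591923064567791/0.9678231615398161 = 0.9910821982506544
cn(u+v) = (cn u·cn v − sn u·sn v·dn u·dn v)/D = -0.1289643022198364/0.9678231615398161 = -0.1332519279809887
dn(u+v) = (dn u·dn v − m·sn u·sn v·cn u·cn v)/D = 0.3360240381017114/0.9678231615398161 = 0.3471956979900067

sn(u+v)=0.99108220 cn(u+v)=-0.13325193 dn(u+v)=0.34719570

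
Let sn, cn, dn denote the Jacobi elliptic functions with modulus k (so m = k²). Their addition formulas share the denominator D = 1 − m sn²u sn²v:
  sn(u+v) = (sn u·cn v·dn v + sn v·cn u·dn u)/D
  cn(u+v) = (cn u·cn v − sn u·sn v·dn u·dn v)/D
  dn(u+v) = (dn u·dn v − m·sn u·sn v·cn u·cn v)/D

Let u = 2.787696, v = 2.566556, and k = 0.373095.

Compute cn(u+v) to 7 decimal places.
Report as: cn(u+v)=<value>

cn(u+v)=0.4188994

sn u = 0.4532168792972187, cn u = -0.8914002806372064, dn u = 0.9856001084240463
sn v = 0.6340883617451984, cn v = -0.7732605961118738, dn v = 0.971613182295549
m = k² = 0.139199879025
D = 1 − m·sn²u·sn²v = 0.9885038989087232
cn(u+v) = (cn u·cn v − sn u·sn v·dn u·dn v)/D = 0.4140837177623363/0.9885038989087232 = 0.4188994279329313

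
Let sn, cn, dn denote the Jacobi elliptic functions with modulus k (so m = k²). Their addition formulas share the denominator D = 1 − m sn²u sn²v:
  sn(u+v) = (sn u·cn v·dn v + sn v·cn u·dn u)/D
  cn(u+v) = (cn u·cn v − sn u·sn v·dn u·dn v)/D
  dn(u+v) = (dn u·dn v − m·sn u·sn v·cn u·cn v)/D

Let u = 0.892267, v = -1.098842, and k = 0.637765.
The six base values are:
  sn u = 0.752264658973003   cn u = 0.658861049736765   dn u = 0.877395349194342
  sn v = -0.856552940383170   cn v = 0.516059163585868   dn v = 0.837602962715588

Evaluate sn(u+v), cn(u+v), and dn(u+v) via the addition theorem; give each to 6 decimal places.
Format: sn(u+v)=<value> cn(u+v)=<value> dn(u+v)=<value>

m = k² = 0.406744195225
D = 1 − m·sn²u·sn²v = 0.831122767630993
sn(u+v) = (sn u·cn v·dn v + sn v·cn u·dn u)/D = -0.1699890938941559/0.831122767630993 = -0.2045294636539529
cn(u+v) = (cn u·cn v − sn u·sn v·dn u·dn v)/D = 0.813553171483982/0.831122767630993 = 0.9788604080753427
dn(u+v) = (dn u·dn v − m·sn u·sn v·cn u·cn v)/D = 0.8240216355306472/0.831122767630993 = 0.9914559769303558

sn(u+v)=-0.204529 cn(u+v)=0.978860 dn(u+v)=0.991456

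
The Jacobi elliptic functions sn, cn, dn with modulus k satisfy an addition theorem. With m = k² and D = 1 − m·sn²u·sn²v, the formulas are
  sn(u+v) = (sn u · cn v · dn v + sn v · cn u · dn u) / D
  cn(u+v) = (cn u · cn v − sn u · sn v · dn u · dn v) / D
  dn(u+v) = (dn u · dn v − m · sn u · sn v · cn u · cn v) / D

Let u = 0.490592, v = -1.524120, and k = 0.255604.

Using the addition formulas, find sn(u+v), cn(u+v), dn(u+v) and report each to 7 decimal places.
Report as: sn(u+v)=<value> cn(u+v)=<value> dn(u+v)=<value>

sn u = 0.4700677587081249, cn u = 0.8826303315789233, dn u = 0.9927556040050858
sn v = -0.9974884158838263, cn v = 0.07082979724363723, dn v = 0.9669510658460886
m = k² = 0.065333404816
D = 1 − m·sn²u·sn²v = 0.9856361142358475
sn(u+v) = (sn u·cn v·dn v + sn v·cn u·dn u)/D = -0.8418410207442853/0.9856361142358475 = -0.8541093498759987
cn(u+v) = (cn u·cn v − sn u·sn v·dn u·dn v)/D = 0.512622907679866/0.9856361142358475 = 0.520093470882301
dn(u+v) = (dn u·dn v − m·sn u·sn v·cn u·cn v)/D = 0.9618612203179473/0.9856361142358475 = 0.9758786294713514

sn(u+v)=-0.8541093 cn(u+v)=0.5200935 dn(u+v)=0.9758786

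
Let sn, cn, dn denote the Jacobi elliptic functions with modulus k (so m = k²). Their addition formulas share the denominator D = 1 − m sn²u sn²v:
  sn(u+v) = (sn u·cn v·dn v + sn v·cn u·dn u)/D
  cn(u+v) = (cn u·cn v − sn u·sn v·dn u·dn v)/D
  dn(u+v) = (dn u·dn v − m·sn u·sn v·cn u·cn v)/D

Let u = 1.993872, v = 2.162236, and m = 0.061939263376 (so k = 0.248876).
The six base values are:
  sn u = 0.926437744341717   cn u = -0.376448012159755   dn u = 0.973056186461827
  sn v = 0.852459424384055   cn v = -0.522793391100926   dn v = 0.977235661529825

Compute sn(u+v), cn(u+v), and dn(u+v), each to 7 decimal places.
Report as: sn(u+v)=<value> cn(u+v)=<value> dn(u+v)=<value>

m = k² = 0.061939263376
D = 1 − m·sn²u·sn²v = 0.9613681105083328
sn(u+v) = (sn u·cn v·dn v + sn v·cn u·dn u)/D = -0.785570158730431/0.9613681105083328 = -0.8171377333444658
cn(u+v) = (cn u·cn v − sn u·sn v·dn u·dn v)/D = -0.5541734111400578/0.9613681105083328 = -0.5764424730575192
dn(u+v) = (dn u·dn v − m·sn u·sn v·cn u·cn v)/D = 0.9412782034609804/0.9613681105083328 = 0.9791027944158355

sn(u+v)=-0.8171377 cn(u+v)=-0.5764425 dn(u+v)=0.9791028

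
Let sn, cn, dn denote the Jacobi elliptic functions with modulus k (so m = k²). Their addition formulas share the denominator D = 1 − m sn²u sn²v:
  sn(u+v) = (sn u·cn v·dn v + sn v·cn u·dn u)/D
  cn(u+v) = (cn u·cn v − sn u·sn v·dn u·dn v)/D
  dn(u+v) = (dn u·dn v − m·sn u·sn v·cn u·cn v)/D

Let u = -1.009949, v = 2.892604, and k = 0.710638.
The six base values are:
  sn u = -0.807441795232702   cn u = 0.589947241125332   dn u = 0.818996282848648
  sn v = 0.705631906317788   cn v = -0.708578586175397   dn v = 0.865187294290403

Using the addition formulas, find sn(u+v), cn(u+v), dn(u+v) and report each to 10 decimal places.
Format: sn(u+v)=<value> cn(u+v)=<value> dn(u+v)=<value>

sn(u+v)=0.9998536585 cn(u+v)=-0.0171073544 dn(u+v)=0.7036628659

m = k² = 0.505006367044
D = 1 − m·sn²u·sn²v = 0.8360634749365601
sn(u+v) = (sn u·cn v·dn v + sn v·cn u·dn u)/D = 0.835941124157601/0.8360634749365601 = 0.9998536585048541
cn(u+v) = (cn u·cn v − sn u·sn v·dn u·dn v)/D = -0.01430283416398059/0.8360634749365601 = -0.01710735439682481
dn(u+v) = (dn u·dn v − m·sn u·sn v·cn u·cn v)/D = 0.5883068208885043/0.8360634749365601 = 0.7036628659482399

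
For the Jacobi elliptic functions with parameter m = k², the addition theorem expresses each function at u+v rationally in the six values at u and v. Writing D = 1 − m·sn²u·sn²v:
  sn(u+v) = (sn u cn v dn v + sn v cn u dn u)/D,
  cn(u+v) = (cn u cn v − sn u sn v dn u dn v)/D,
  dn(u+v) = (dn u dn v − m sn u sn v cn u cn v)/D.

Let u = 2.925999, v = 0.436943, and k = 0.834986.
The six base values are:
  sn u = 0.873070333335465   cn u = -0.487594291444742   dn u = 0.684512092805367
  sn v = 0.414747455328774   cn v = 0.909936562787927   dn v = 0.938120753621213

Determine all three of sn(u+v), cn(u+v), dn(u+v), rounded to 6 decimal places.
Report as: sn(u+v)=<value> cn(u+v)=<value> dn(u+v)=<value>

sn(u+v)=0.667909 cn(u+v)=-0.744243 dn(u+v)=0.830046

m = k² = 0.697201620196
D = 1 − m·sn²u·sn²v = 0.9085835587921336
sn(u+v) = (sn u·cn v·dn v + sn v·cn u·dn u)/D = 0.6068515071832217/0.9085835587921336 = 0.6679094083432095
cn(u+v) = (cn u·cn v − sn u·sn v·dn u·dn v)/D = -0.6762065746033758/0.9085835587921336 = -0.7442425829302055
dn(u+v) = (dn u·dn v − m·sn u·sn v·cn u·cn v)/D = 0.7541661043201253/0.9085835587921336 = 0.8300459512196213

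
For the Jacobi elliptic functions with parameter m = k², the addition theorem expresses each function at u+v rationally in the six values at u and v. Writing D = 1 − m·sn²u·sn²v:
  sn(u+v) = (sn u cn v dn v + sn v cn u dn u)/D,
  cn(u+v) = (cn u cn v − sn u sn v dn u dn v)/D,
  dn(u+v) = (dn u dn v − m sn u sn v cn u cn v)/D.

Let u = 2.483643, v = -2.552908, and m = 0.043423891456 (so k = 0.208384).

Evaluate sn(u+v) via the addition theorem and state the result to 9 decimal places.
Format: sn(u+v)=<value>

sn(u+v)=-0.069207232

sn u = 0.6370987011923421, cn u = -0.7707822292574154, dn u = 0.9911480566563568
sn v = -0.582682716099075, cn v = -0.8126997307489432, dn v = 0.9926010061377236
m = k² = 0.043423891456
D = 1 − m·sn²u·sn²v = 0.9940157951502323
sn(u+v) = (sn u·cn v·dn v + sn v·cn u·dn u)/D = -0.06879308134590489/0.9940157951502323 = -0.06920723159686586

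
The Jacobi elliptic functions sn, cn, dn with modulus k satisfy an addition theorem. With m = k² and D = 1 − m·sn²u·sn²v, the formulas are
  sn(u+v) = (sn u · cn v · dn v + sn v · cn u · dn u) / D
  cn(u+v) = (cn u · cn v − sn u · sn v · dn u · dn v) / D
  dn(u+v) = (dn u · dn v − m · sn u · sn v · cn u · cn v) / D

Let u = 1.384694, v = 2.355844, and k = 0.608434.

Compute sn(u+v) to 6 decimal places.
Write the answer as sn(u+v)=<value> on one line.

sn u = 0.9558452036652677, cn u = 0.2938706290701794, dn u = 0.8134972791381412
sn v = 0.8846668668177246, cn v = -0.4662236960461258, dn v = 0.8427779451258695
m = k² = 0.370191932356
D = 1 − m·sn²u·sn²v = 0.7352953292766571
sn(u+v) = (sn u·cn v·dn v + sn v·cn u·dn u)/D = -0.164082534050707/0.7352953292766571 = -0.223151878595669

sn(u+v)=-0.223152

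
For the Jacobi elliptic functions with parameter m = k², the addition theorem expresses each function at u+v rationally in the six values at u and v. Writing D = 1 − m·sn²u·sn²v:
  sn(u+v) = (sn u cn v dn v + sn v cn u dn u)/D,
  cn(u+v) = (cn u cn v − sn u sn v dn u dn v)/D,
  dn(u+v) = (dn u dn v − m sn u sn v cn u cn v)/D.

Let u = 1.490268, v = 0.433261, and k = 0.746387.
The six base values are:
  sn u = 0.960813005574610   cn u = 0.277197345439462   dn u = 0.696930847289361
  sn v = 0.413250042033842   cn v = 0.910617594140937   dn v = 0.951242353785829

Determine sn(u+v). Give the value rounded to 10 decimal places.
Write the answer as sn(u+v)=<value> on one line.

sn(u+v)=0.9999298081

m = k² = 0.557093553769
D = 1 − m·sn²u·sn²v = 0.9121722631196615
sn(u+v) = (sn u·cn v·dn v + sn v·cn u·dn u)/D = 0.9121082360312047/0.9121722631196615 = 0.999929808117342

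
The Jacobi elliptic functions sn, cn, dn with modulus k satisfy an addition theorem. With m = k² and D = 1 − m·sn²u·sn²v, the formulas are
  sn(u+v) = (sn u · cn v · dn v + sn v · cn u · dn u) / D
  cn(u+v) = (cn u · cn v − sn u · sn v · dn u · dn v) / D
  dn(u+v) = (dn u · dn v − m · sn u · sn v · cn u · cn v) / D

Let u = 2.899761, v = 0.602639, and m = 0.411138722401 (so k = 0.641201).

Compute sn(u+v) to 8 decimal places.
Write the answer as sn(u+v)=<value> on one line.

sn u = 0.6068517142490978, cn u = -0.7948150708894059, dn u = 0.9211896398521277
sn v = 0.5553369177053169, cn v = 0.8316254612706119, dn v = 0.9344544885959192
m = k² = 0.411138722401
D = 1 − m·sn²u·sn²v = 0.9533054021876222
sn(u+v) = (sn u·cn v·dn v + sn v·cn u·dn u)/D = 0.06499023003459798/0.9533054021876222 = 0.06817356734312002

sn(u+v)=0.06817357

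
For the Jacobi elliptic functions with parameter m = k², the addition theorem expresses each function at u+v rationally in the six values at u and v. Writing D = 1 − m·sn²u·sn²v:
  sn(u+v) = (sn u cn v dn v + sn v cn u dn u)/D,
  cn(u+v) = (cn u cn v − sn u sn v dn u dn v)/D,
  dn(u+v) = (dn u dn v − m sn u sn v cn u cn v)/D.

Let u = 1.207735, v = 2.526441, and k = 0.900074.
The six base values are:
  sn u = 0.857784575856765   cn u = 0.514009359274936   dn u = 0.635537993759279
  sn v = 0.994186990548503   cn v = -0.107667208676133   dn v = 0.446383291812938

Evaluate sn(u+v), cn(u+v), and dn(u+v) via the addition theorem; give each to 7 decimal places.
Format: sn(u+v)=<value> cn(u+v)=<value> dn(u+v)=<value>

m = k² = 0.810133205476
D = 1 − m·sn²u·sn²v = 0.4108185695023737
sn(u+v) = (sn u·cn v·dn v + sn v·cn u·dn u)/D = 0.2835476769178432/0.4108185695023737 = 0.6902017045171686
cn(u+v) = (cn u·cn v − sn u·sn v·dn u·dn v)/D = -0.2972753134090873/0.4108185695023737 = -0.7236170306740957
dn(u+v) = (dn u·dn v − m·sn u·sn v·cn u·cn v)/D = 0.3219282008518006/0.4108185695023737 = 0.7836262154404402

sn(u+v)=0.6902017 cn(u+v)=-0.7236170 dn(u+v)=0.7836262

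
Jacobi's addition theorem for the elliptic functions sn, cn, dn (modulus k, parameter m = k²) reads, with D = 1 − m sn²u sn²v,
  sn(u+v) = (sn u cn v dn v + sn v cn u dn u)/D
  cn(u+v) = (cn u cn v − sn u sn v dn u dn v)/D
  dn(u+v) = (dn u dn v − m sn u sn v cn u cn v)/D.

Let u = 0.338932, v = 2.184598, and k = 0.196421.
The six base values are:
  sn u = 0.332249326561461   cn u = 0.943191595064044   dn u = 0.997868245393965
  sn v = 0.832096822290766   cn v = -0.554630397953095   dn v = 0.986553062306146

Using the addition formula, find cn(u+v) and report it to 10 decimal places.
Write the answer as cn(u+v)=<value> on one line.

cn(u+v)=-0.7976394362

m = k² = 0.038581209241
D = 1 − m·sn²u·sn²v = 0.9970511561149822
cn(u+v) = (cn u·cn v − sn u·sn v·dn u·dn v)/D = -0.7952873220494973/0.9970511561149822 = -0.7976394362234539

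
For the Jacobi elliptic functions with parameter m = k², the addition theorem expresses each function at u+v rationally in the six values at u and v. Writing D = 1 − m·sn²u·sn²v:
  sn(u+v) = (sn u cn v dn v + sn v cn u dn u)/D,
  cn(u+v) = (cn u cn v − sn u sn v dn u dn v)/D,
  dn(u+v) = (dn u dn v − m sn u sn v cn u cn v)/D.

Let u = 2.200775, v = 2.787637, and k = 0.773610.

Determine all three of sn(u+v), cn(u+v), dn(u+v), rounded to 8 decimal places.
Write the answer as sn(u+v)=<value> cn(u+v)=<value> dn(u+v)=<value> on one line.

sn(u+v)=-0.83650991 cn(u+v)=-0.54795180 dn(u+v)=0.76237761

sn u = 0.9870285526694242, cn u = -0.1605448106146743, dn u = 0.6457189614083393
sn v = 0.8429634024090436, cn v = -0.5379709120379733, dn v = 0.7581115298329461
m = k² = 0.5984724321
D = 1 − m·sn²u·sn²v = 0.5856941915223738
sn(u+v) = (sn u·cn v·dn v + sn v·cn u·dn u)/D = -0.4899389931018391/0.5856941915223738 = -0.8365099060114603
cn(u+v) = (cn u·cn v − sn u·sn v·dn u·dn v)/D = -0.3209321875745764/0.5856941915223738 = -0.5479518018445581
dn(u+v) = (dn u·dn v − m·sn u·sn v·cn u·cn v)/D = 0.4465201378842844/0.5856941915223738 = 0.7623776099326864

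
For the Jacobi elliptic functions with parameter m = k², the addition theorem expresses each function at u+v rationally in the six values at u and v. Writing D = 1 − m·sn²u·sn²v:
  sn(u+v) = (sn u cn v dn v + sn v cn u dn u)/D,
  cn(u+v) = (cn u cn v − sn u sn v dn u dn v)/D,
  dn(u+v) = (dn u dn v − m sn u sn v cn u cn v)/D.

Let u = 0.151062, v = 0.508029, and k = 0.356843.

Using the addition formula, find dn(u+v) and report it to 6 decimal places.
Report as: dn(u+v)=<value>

dn(u+v)=0.976181

sn u = 0.1504161360985045, cn u = 0.9886227723460532, dn u = 0.9985584611088135
sn v = 0.4841486082478595, cn v = 0.8749857856740649, dn v = 0.984963065463551
m = k² = 0.127336926649
D = 1 − m·sn²u·sn²v = 0.9993246940195735
dn(u+v) = (dn u·dn v − m·sn u·sn v·cn u·cn v)/D = 0.9755216382570562/0.9993246940195735 = 0.9761808590291364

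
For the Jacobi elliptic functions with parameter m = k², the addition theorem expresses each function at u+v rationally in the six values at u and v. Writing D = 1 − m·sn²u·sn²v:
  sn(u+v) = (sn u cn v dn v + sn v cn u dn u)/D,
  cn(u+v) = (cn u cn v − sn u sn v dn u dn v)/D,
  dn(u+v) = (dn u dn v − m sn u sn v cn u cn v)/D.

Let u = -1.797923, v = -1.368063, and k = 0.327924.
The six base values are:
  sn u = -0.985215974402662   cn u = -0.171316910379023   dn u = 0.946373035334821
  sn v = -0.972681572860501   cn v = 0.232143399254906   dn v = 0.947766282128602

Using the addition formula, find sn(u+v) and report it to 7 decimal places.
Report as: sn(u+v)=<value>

sn(u+v)=-0.0655363

m = k² = 0.107534149776
D = 1 − m·sn²u·sn²v = 0.9012469148557167
sn(u+v) = (sn u·cn v·dn v + sn v·cn u·dn u)/D = -0.05906436336382688/0.9012469148557167 = -0.06553627245790091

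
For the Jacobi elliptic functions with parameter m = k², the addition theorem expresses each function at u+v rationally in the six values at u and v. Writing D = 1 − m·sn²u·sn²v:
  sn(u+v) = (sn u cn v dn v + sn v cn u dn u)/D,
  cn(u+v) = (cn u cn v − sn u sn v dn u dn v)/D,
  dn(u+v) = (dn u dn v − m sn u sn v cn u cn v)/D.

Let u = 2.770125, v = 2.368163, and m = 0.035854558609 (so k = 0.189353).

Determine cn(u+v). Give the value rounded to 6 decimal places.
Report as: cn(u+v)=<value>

cn(u+v)=0.367370

sn u = 0.3892703805407278, cn u = -0.9211235372270524, dn u = 0.9972797538764389
sn v = 0.7169816585430301, cn v = -0.6970920321685551, dn v = 0.9907413935236693
m = k² = 0.035854558609
D = 1 − m·sn²u·sn²v = 0.9972070498030439
cn(u+v) = (cn u·cn v − sn u·sn v·dn u·dn v)/D = 0.3663444205067026/0.9972070498030439 = 0.3673704679274565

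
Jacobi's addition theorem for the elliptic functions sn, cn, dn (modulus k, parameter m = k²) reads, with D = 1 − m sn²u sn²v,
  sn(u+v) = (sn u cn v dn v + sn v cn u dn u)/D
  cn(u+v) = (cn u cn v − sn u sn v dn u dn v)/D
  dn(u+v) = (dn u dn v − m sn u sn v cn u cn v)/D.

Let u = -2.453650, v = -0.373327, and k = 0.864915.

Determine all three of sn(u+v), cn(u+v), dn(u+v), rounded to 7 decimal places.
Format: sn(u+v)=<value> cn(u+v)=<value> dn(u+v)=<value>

sn(u+v)=-0.9368639 cn(u+v)=-0.3496943 dn(u+v)=0.5860048

sn u = -0.9883859180587357, cn u = -0.1519647228247078, dn u = 0.5188425717365684
sn v = -0.3588608856254721, cn v = 0.9333910567217268, dn v = 0.950611209394569
m = k² = 0.748077957225
D = 1 − m·sn²u·sn²v = 0.9058864391324481
sn(u+v) = (sn u·cn v·dn v + sn v·cn u·dn u)/D = -0.8486922572697066/0.9058864391324481 = -0.9368638502663585
cn(u+v) = (cn u·cn v − sn u·sn v·dn u·dn v)/D = -0.3167833534997015/0.9058864391324481 = -0.3496943323305286
dn(u+v) = (dn u·dn v − m·sn u·sn v·cn u·cn v)/D = 0.5308537803578396/0.9058864391324481 = 0.5860047765658454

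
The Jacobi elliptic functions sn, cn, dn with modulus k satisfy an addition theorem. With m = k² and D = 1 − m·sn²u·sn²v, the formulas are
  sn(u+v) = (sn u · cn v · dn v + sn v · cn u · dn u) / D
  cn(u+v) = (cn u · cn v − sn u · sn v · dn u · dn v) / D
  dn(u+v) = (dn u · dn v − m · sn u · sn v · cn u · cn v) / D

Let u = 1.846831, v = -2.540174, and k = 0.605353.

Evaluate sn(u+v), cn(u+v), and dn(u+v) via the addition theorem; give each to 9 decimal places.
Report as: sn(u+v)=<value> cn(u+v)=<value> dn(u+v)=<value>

sn u = 0.9973238616129153, cn u = -0.07311029378618658, dn u = 0.7971865997713248
sn v = -0.7979309731843736, cn v = -0.6027488382676806, dn v = 0.8756038531101549
m = k² = 0.366452254609
D = 1 − m·sn²u·sn²v = 0.7679292185613013
sn(u+v) = (sn u·cn v·dn v + sn v·cn u·dn u)/D = -0.4798513727574353/0.7679292185613013 = -0.6248640644985828
cn(u+v) = (cn u·cn v − sn u·sn v·dn u·dn v)/D = 0.5995481171540578/0.7679292185613013 = 0.7807335658842336
dn(u+v) = (dn u·dn v − m·sn u·sn v·cn u·cn v)/D = 0.7108705672342292/0.7679292185613013 = 0.925698033167731

sn(u+v)=-0.624864064 cn(u+v)=0.780733566 dn(u+v)=0.925698033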